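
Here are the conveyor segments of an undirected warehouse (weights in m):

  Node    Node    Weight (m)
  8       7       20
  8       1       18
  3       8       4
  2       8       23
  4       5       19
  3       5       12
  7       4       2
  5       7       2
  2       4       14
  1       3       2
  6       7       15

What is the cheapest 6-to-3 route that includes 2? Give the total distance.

58 m

Shortest 6→2: 6–7–4–2 = 31
Shortest 2→3: 2–8–3 = 27
Total via 2: 31 + 27 = 58 m.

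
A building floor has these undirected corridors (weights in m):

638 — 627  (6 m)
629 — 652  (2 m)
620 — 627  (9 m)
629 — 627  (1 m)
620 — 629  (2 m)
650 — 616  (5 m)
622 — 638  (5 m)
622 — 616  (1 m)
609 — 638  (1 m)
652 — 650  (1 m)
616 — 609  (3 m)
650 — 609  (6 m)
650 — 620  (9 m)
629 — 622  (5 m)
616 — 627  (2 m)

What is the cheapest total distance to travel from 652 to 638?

8 m

Enumerating some paths:
652 → 629 → 627 → 616 → 609 → 638: 2+1+2+3+1 = 9
652 → 650 → 609 → 638: 1+6+1 = 8
Cheapest is 652 → 650 → 609 → 638 at 8 m.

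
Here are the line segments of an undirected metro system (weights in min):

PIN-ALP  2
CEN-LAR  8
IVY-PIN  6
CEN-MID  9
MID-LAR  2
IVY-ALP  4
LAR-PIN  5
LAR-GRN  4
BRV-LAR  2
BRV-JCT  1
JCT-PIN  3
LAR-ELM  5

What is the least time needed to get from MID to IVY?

13 min

Enumerating some paths:
MID → CEN → LAR → PIN → IVY: 9+8+5+6 = 28
MID → LAR → PIN → IVY: 2+5+6 = 13
MID → LAR → BRV → JCT → PIN → IVY: 2+2+1+3+6 = 14
MID → LAR → BRV → JCT → PIN → ALP → IVY: 2+2+1+3+2+4 = 14
Cheapest is MID → LAR → PIN → IVY at 13 min.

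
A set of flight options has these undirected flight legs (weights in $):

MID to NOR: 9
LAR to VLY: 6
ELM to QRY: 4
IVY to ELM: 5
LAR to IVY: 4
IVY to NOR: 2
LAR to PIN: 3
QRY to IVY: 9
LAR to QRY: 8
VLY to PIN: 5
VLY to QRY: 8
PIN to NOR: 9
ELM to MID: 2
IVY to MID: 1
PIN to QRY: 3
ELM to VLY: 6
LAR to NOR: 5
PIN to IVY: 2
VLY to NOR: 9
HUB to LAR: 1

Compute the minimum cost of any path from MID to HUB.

$6

Enumerating some paths:
MID - IVY - NOR - LAR - HUB: 1+2+5+1 = 9
MID - IVY - PIN - LAR - HUB: 1+2+3+1 = 7
MID - IVY - LAR - HUB: 1+4+1 = 6
The minimum is $6 via MID - IVY - LAR - HUB.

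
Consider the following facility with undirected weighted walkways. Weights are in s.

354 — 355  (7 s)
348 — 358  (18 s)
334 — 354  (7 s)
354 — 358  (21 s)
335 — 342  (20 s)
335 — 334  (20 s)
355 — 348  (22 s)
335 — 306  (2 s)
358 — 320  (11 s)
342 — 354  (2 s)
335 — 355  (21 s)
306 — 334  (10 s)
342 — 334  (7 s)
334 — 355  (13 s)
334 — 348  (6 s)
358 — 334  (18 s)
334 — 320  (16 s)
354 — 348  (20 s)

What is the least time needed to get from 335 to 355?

Settle nodes by increasing distance from 335:
335: 0
306: 2  (via 335)
334: 12  (via 306)
348: 18  (via 334)
342: 19  (via 334)
354: 19  (via 334)
355: 21  (via 335)
Shortest route: 335–355 = 21 s.

21 s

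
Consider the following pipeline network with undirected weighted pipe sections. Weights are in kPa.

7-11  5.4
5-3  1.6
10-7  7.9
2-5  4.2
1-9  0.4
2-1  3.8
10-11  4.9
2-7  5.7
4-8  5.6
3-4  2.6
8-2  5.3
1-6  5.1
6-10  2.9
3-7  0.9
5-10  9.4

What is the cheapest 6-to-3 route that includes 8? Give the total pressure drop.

22.4 kPa

Shortest 6→8: 6 → 1 → 2 → 8 = 14.2
Best 8 to 3: 8 → 4 → 3 costing 8.2
Total via 8: 14.2 + 8.2 = 22.4 kPa.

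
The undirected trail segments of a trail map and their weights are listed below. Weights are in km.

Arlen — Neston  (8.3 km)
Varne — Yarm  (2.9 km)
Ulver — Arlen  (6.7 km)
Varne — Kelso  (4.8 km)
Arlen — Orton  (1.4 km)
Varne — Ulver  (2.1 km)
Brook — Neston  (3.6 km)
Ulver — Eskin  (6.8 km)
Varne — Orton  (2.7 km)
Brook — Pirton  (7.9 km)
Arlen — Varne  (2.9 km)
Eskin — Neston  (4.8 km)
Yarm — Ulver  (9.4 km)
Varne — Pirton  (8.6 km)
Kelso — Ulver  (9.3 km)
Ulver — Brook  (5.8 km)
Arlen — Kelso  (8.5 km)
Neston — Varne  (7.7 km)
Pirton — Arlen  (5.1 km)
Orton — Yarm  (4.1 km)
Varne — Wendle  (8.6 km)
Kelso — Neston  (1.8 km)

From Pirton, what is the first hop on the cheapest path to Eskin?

Compare a few routes:
Pirton - Arlen - Varne - Ulver - Eskin: 5.1+2.9+2.1+6.8 = 16.9
Pirton - Brook - Neston - Eskin: 7.9+3.6+4.8 = 16.3
The minimum is 16.3 km via Pirton - Brook - Neston - Eskin.
So from Pirton the first move is to Brook.

Brook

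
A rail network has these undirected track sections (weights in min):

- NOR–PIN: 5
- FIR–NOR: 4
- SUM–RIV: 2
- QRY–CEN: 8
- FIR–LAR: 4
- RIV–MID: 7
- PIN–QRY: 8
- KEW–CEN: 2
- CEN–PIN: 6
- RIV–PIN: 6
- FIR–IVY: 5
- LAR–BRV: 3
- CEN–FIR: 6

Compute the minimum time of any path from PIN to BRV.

Running Dijkstra from PIN:
PIN: 0
NOR: 5  (via PIN)
RIV: 6  (via PIN)
CEN: 6  (via PIN)
KEW: 8  (via CEN)
QRY: 8  (via PIN)
SUM: 8  (via RIV)
FIR: 9  (via NOR)
LAR: 13  (via FIR)
MID: 13  (via RIV)
IVY: 14  (via FIR)
BRV: 16  (via LAR)
Shortest route: PIN–NOR–FIR–LAR–BRV = 16 min.

16 min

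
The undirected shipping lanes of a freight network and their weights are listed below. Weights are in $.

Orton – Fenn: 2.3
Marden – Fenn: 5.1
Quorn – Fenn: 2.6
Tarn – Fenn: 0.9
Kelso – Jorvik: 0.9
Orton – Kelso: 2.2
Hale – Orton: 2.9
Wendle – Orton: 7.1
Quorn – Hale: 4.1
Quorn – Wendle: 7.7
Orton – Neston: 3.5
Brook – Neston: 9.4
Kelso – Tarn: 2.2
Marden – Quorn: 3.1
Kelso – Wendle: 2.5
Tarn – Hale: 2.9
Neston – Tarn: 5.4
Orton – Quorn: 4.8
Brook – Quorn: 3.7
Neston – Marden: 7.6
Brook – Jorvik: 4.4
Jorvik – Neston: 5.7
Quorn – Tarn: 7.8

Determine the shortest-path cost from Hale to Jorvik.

$6

Shortest distances from Hale:
Hale: 0
Orton: 2.9  (via Hale)
Tarn: 2.9  (via Hale)
Fenn: 3.8  (via Tarn)
Quorn: 4.1  (via Hale)
Kelso: 5.1  (via Orton)
Jorvik: 6  (via Kelso)
Shortest route: Hale–Orton–Kelso–Jorvik = $6.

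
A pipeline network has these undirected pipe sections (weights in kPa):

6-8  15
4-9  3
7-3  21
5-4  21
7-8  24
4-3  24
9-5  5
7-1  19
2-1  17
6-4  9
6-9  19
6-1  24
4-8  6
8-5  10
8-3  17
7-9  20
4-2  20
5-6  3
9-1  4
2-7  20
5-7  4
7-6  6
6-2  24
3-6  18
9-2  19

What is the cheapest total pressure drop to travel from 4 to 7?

Running Dijkstra from 4:
4: 0
9: 3  (via 4)
8: 6  (via 4)
1: 7  (via 9)
5: 8  (via 9)
6: 9  (via 4)
7: 12  (via 5)
Shortest route: 4–9–5–7 = 12 kPa.

12 kPa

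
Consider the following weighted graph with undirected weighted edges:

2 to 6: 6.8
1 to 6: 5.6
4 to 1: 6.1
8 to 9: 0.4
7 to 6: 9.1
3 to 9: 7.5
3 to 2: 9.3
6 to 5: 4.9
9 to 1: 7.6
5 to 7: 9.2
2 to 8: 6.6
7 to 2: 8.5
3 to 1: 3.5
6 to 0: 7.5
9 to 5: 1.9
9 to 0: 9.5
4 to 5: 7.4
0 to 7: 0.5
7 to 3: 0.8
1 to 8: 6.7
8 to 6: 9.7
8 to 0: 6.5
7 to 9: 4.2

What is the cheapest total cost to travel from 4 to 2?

16.3

Running Dijkstra from 4:
4: 0
1: 6.1  (via 4)
5: 7.4  (via 4)
9: 9.3  (via 5)
3: 9.6  (via 1)
8: 9.7  (via 9)
7: 10.4  (via 3)
0: 10.9  (via 7)
6: 11.7  (via 1)
2: 16.3  (via 8)
Shortest route: 4–5–9–8–2 = 16.3.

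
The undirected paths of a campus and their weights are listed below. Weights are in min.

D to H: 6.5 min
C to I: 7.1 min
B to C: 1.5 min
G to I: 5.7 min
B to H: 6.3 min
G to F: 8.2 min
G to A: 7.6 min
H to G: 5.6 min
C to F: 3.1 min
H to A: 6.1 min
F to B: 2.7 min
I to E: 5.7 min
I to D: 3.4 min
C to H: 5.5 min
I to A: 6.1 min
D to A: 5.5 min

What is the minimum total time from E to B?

Settle nodes by increasing distance from E:
E: 0
I: 5.7  (via E)
D: 9.1  (via I)
G: 11.4  (via I)
A: 11.8  (via I)
C: 12.8  (via I)
B: 14.3  (via C)
Shortest route: E → I → C → B = 14.3 min.

14.3 min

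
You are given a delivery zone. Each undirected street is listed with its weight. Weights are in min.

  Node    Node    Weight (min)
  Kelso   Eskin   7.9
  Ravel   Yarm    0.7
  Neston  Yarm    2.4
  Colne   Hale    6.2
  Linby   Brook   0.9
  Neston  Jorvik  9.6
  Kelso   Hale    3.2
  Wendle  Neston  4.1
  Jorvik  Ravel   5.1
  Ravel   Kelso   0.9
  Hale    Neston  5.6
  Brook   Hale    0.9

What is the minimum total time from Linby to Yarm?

6.6 min

Candidate routes:
Linby–Brook–Hale–Neston–Yarm: 0.9+0.9+5.6+2.4 = 9.8
Linby–Brook–Hale–Kelso–Ravel–Yarm: 0.9+0.9+3.2+0.9+0.7 = 6.6
Cheapest is Linby–Brook–Hale–Kelso–Ravel–Yarm at 6.6 min.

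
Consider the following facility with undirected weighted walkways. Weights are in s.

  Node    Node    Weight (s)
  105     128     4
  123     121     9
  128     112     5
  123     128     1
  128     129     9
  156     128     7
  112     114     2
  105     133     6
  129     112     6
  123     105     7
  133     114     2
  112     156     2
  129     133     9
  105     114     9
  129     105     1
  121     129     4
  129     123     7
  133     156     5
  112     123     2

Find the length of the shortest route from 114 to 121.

12 s

Enumerating some paths:
114–112–129–121: 2+6+4 = 12
114–133–105–129–121: 2+6+1+4 = 13
114–112–123–128–105–129–121: 2+2+1+4+1+4 = 14
114–112–123–121: 2+2+9 = 13
Cheapest is 114–112–129–121 at 12 s.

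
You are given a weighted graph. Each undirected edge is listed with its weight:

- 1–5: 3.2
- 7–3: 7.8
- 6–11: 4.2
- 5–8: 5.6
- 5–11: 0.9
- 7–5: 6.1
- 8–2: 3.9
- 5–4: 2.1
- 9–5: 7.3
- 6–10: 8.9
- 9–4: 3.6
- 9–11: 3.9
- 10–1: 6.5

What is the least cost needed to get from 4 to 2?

11.6

Enumerating some paths:
4–5–8–2: 2.1+5.6+3.9 = 11.6
4–9–11–5–8–2: 3.6+3.9+0.9+5.6+3.9 = 17.9
The minimum is 11.6 via 4–5–8–2.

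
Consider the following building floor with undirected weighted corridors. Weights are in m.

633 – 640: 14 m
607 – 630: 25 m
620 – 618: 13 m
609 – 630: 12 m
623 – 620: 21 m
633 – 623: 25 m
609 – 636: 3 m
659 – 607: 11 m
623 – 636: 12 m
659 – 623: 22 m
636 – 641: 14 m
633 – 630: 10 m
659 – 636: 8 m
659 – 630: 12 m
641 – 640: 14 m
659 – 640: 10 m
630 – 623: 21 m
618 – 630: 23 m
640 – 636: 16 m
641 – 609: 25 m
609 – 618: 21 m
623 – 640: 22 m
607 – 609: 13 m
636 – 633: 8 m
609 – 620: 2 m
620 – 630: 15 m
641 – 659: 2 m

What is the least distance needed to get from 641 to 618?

Enumerating some paths:
641 - 659 - 636 - 609 - 620 - 618: 2+8+3+2+13 = 28
641 - 636 - 609 - 620 - 618: 14+3+2+13 = 32
The minimum is 28 m via 641 - 659 - 636 - 609 - 620 - 618.

28 m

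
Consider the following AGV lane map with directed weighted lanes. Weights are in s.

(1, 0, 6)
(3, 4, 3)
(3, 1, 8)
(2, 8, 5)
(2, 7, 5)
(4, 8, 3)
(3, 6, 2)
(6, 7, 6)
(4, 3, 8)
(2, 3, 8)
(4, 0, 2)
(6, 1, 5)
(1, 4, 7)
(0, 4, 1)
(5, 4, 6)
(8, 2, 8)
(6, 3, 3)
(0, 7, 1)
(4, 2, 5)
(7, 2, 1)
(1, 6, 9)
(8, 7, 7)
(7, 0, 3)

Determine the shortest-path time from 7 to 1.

Candidate routes:
7 - 2 - 3 - 6 - 1: 1+8+2+5 = 16
7 - 2 - 3 - 1: 1+8+8 = 17
7 - 0 - 4 - 3 - 1: 3+1+8+8 = 20
7 - 0 - 4 - 3 - 6 - 1: 3+1+8+2+5 = 19
Cheapest is 7 - 2 - 3 - 6 - 1 at 16 s.

16 s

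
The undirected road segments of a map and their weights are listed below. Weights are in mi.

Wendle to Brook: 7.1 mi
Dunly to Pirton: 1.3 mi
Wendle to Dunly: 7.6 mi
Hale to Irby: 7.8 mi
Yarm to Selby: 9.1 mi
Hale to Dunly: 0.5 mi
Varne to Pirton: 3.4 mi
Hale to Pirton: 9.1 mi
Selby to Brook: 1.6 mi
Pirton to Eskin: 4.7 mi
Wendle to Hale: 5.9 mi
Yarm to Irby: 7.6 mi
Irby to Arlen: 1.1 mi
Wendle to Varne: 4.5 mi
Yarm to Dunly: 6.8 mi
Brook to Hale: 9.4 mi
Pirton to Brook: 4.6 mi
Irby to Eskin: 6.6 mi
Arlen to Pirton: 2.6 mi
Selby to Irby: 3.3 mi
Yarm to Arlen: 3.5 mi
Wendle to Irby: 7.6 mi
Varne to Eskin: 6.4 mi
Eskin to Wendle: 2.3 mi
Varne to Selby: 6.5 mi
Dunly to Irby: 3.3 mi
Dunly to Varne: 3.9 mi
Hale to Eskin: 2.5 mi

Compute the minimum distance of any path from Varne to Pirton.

3.4 mi

Settle nodes by increasing distance from Varne:
Varne: 0
Pirton: 3.4  (via Varne)
Shortest route: Varne–Pirton = 3.4 mi.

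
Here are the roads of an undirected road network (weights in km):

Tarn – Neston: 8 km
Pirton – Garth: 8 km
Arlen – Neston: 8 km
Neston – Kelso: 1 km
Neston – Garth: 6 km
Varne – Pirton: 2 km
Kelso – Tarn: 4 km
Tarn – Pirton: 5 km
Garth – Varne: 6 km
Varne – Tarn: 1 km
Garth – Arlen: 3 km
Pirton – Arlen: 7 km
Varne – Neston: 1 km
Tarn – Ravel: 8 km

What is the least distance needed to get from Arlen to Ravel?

18 km

Running Dijkstra from Arlen:
Arlen: 0
Garth: 3  (via Arlen)
Pirton: 7  (via Arlen)
Neston: 8  (via Arlen)
Kelso: 9  (via Neston)
Varne: 9  (via Garth)
Tarn: 10  (via Varne)
Ravel: 18  (via Tarn)
Shortest route: Arlen–Garth–Varne–Tarn–Ravel = 18 km.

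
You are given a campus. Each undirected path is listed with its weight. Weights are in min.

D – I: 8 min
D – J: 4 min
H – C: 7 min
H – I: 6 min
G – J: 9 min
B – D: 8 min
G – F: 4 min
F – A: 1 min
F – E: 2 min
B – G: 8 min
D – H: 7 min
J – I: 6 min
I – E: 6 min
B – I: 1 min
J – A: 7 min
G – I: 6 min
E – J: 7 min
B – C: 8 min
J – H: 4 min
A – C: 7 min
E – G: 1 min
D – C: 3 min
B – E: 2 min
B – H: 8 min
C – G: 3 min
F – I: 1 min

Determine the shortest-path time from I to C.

7 min

Running Dijkstra from I:
I: 0
B: 1  (via I)
F: 1  (via I)
A: 2  (via F)
E: 3  (via B)
G: 4  (via E)
H: 6  (via I)
J: 6  (via I)
C: 7  (via G)
Shortest route: I–B–E–G–C = 7 min.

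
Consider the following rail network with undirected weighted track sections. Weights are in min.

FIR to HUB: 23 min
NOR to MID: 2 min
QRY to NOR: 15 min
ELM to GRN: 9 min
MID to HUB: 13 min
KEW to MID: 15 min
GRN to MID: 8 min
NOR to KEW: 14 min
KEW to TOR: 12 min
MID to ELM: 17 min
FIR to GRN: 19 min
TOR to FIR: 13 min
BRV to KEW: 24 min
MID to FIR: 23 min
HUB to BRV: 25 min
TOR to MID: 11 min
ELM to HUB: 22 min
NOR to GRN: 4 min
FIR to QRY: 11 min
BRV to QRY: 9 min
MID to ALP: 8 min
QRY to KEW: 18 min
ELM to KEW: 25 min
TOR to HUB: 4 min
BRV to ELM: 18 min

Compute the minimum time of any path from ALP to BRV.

Running Dijkstra from ALP:
ALP: 0
MID: 8  (via ALP)
NOR: 10  (via MID)
GRN: 14  (via NOR)
TOR: 19  (via MID)
HUB: 21  (via MID)
KEW: 23  (via MID)
ELM: 23  (via GRN)
QRY: 25  (via NOR)
FIR: 31  (via MID)
BRV: 34  (via QRY)
Shortest route: ALP → MID → NOR → QRY → BRV = 34 min.

34 min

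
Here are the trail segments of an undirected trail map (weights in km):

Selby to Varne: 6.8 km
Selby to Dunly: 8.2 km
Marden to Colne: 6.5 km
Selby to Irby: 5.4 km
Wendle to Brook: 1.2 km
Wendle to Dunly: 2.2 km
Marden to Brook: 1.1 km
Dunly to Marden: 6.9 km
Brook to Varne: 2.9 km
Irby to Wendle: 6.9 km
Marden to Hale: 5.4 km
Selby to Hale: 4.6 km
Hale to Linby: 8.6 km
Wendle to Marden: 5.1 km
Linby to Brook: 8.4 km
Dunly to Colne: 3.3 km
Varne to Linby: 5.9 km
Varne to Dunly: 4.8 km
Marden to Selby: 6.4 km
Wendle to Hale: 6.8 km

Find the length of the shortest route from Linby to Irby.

16.5 km

Running Dijkstra from Linby:
Linby: 0
Varne: 5.9  (via Linby)
Brook: 8.4  (via Linby)
Hale: 8.6  (via Linby)
Marden: 9.5  (via Brook)
Wendle: 9.6  (via Brook)
Dunly: 10.7  (via Varne)
Selby: 12.7  (via Varne)
Colne: 14  (via Dunly)
Irby: 16.5  (via Wendle)
Shortest route: Linby–Brook–Wendle–Irby = 16.5 km.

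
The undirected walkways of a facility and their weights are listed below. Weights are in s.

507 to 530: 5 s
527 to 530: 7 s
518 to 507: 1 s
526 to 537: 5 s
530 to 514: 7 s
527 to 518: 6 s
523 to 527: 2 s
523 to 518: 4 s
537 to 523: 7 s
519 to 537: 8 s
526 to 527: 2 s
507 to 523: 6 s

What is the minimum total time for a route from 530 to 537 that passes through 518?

17 s

Shortest 530→518: 530–507–518 = 6
Shortest 518→537: 518–523–537 = 11
Total via 518: 6 + 11 = 17 s.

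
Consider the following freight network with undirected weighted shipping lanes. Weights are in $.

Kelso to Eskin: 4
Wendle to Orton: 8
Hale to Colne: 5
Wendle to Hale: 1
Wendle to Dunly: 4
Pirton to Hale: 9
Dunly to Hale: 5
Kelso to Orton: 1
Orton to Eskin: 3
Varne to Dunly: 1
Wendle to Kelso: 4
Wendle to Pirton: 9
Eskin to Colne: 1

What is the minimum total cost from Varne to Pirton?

$14

Shortest distances from Varne:
Varne: 0
Dunly: 1  (via Varne)
Wendle: 5  (via Dunly)
Hale: 6  (via Dunly)
Kelso: 9  (via Wendle)
Orton: 10  (via Kelso)
Colne: 11  (via Hale)
Eskin: 12  (via Colne)
Pirton: 14  (via Wendle)
Shortest route: Varne–Dunly–Wendle–Pirton = $14.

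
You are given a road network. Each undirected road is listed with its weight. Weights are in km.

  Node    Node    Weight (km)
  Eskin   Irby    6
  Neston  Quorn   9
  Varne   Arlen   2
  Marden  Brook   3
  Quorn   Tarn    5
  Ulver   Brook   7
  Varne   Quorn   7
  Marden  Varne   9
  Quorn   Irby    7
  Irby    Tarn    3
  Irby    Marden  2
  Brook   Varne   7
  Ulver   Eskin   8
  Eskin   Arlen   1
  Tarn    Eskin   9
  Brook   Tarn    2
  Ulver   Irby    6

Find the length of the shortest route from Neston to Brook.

16 km

Running Dijkstra from Neston:
Neston: 0
Quorn: 9  (via Neston)
Tarn: 14  (via Quorn)
Varne: 16  (via Quorn)
Irby: 16  (via Quorn)
Brook: 16  (via Tarn)
Shortest route: Neston–Quorn–Tarn–Brook = 16 km.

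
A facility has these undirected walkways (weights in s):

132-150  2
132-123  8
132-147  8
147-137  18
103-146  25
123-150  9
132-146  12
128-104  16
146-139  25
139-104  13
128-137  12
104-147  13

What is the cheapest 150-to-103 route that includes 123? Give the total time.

54 s

Shortest 150→123: 150–123 = 9
Shortest 123→103: 123–132–146–103 = 45
Total via 123: 9 + 45 = 54 s.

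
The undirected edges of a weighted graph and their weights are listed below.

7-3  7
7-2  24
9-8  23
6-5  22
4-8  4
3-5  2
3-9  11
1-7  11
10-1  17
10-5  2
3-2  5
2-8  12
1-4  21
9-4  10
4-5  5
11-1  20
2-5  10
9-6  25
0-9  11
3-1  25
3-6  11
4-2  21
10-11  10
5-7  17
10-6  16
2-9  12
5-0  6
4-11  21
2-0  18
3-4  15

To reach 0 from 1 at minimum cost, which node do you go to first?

10

Candidate routes:
1 → 4 → 5 → 0: 21+5+6 = 32
1 → 3 → 5 → 0: 25+2+6 = 33
1 → 10 → 5 → 0: 17+2+6 = 25
1 → 7 → 3 → 5 → 0: 11+7+2+6 = 26
The minimum is 25 via 1 → 10 → 5 → 0.
So from 1 the first move is to 10.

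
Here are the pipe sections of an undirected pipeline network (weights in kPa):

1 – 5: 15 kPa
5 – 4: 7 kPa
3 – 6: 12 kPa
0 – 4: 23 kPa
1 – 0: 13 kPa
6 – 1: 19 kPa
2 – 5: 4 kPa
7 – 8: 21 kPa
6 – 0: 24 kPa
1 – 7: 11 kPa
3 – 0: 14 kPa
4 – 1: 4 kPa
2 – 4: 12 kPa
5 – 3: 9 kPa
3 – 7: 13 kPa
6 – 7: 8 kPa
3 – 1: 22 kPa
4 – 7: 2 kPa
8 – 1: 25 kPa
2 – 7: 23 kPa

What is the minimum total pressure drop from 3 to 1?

Running Dijkstra from 3:
3: 0
5: 9  (via 3)
6: 12  (via 3)
2: 13  (via 5)
7: 13  (via 3)
0: 14  (via 3)
4: 15  (via 7)
1: 19  (via 4)
Shortest route: 3 → 7 → 4 → 1 = 19 kPa.

19 kPa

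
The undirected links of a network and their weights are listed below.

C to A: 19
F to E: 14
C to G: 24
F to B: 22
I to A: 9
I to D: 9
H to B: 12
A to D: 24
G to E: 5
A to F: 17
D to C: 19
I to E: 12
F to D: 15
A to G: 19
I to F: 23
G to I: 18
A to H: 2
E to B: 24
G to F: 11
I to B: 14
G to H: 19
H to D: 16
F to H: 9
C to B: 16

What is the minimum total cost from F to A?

11

Running Dijkstra from F:
F: 0
H: 9  (via F)
A: 11  (via H)
Shortest route: F → H → A = 11.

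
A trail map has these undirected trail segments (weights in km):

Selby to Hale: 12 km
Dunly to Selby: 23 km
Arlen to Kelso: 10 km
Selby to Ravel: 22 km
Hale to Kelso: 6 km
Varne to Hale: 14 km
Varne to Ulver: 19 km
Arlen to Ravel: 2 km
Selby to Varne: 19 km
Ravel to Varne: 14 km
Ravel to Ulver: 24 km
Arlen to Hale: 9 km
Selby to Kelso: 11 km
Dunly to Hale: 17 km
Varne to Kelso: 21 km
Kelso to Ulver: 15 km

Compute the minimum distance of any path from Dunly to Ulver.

38 km

Enumerating some paths:
Dunly–Hale–Kelso–Ulver: 17+6+15 = 38
Dunly–Selby–Kelso–Ulver: 23+11+15 = 49
The minimum is 38 km via Dunly–Hale–Kelso–Ulver.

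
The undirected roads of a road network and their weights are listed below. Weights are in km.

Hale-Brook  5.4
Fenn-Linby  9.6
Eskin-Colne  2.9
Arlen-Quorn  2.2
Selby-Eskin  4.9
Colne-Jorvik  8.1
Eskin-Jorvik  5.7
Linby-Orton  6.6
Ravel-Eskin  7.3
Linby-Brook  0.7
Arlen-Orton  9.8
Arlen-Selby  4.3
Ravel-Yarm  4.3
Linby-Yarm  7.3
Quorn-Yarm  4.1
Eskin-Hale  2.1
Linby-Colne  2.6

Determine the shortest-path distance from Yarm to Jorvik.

17.3 km

Shortest distances from Yarm:
Yarm: 0
Quorn: 4.1  (via Yarm)
Ravel: 4.3  (via Yarm)
Arlen: 6.3  (via Quorn)
Linby: 7.3  (via Yarm)
Brook: 8  (via Linby)
Colne: 9.9  (via Linby)
Selby: 10.6  (via Arlen)
Eskin: 11.6  (via Ravel)
Hale: 13.4  (via Brook)
Orton: 13.9  (via Linby)
Fenn: 16.9  (via Linby)
Jorvik: 17.3  (via Eskin)
Shortest route: Yarm–Ravel–Eskin–Jorvik = 17.3 km.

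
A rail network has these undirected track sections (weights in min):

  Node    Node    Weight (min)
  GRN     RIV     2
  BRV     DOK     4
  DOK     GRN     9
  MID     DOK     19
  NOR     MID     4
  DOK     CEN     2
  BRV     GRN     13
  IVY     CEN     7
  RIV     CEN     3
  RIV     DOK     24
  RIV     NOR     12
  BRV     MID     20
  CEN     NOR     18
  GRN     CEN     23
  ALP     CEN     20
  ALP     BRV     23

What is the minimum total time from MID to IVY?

Settle nodes by increasing distance from MID:
MID: 0
NOR: 4  (via MID)
RIV: 16  (via NOR)
GRN: 18  (via RIV)
DOK: 19  (via MID)
CEN: 19  (via RIV)
BRV: 20  (via MID)
IVY: 26  (via CEN)
Shortest route: MID → NOR → RIV → CEN → IVY = 26 min.

26 min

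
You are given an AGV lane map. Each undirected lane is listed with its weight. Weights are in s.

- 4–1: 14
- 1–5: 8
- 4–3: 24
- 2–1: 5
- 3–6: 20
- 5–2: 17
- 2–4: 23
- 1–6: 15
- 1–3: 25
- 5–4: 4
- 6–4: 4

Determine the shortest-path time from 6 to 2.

20 s

Running Dijkstra from 6:
6: 0
4: 4  (via 6)
5: 8  (via 4)
1: 15  (via 6)
2: 20  (via 1)
Shortest route: 6–1–2 = 20 s.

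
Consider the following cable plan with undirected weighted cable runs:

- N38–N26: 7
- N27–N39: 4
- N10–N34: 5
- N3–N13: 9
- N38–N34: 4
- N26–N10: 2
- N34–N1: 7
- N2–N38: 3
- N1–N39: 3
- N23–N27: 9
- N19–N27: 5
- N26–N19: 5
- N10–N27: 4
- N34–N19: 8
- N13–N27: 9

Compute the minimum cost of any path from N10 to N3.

Shortest distances from N10:
N10: 0
N26: 2  (via N10)
N27: 4  (via N10)
N34: 5  (via N10)
N19: 7  (via N26)
N39: 8  (via N27)
N38: 9  (via N26)
N1: 11  (via N39)
N2: 12  (via N38)
N23: 13  (via N27)
N13: 13  (via N27)
N3: 22  (via N13)
Shortest route: N10 → N27 → N13 → N3 = 22.

22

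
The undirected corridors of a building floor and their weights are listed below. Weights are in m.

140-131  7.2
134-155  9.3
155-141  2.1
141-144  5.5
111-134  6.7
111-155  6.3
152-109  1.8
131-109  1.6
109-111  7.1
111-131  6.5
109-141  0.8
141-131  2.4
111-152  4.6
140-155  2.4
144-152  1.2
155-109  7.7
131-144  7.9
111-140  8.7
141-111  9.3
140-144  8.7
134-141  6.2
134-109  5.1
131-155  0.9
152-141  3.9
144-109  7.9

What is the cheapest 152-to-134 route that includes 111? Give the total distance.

Shortest 152→111: 152 → 111 = 4.6
Best 111 to 134: 111 → 134 costing 6.7
Total via 111: 4.6 + 6.7 = 11.3 m.

11.3 m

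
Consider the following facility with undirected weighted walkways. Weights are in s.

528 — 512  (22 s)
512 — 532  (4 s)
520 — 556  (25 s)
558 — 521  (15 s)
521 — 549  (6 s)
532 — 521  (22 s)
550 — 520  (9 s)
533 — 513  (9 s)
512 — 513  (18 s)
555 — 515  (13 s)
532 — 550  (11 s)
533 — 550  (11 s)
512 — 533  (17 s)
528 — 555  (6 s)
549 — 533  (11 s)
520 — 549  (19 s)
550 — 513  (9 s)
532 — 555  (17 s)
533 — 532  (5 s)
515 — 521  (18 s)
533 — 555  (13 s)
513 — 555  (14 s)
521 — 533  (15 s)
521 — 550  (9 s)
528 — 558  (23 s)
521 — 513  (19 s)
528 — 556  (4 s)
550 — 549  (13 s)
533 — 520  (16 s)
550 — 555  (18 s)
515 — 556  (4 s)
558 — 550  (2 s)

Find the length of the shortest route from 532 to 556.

27 s

Running Dijkstra from 532:
532: 0
512: 4  (via 532)
533: 5  (via 532)
550: 11  (via 532)
558: 13  (via 550)
513: 14  (via 533)
549: 16  (via 533)
555: 17  (via 532)
521: 20  (via 533)
520: 20  (via 550)
528: 23  (via 555)
556: 27  (via 528)
Shortest route: 532 → 555 → 528 → 556 = 27 s.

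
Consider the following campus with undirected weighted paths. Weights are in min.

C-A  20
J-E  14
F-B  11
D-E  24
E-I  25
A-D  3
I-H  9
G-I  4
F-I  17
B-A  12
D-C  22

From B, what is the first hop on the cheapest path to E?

Compare a few routes:
B - A - D - E: 12+3+24 = 39
B - F - I - E: 11+17+25 = 53
B - A - C - D - E: 12+20+22+24 = 78
The minimum is 39 min via B - A - D - E.
So from B the first move is to A.

A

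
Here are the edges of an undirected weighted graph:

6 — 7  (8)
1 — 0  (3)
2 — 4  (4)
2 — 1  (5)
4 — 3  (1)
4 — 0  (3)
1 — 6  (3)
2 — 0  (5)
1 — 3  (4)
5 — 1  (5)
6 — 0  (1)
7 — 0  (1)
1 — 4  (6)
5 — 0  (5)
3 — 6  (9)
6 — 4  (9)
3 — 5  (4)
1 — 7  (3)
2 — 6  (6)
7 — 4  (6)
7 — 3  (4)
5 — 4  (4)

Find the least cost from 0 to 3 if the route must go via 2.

Shortest 0→2: 0 → 2 = 5
Shortest 2→3: 2 → 4 → 3 = 5
Total via 2: 5 + 5 = 10.

10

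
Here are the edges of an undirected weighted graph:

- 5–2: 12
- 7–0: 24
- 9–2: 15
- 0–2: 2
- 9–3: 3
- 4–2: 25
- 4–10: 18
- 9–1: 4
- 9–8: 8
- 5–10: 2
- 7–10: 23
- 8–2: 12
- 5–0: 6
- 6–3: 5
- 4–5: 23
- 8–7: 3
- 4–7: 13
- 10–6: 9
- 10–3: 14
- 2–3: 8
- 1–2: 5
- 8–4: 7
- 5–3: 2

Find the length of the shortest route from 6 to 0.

Candidate routes:
6 - 3 - 5 - 0: 5+2+6 = 13
6 - 3 - 2 - 0: 5+8+2 = 15
6 - 10 - 5 - 0: 9+2+6 = 17
The minimum is 13 via 6 - 3 - 5 - 0.

13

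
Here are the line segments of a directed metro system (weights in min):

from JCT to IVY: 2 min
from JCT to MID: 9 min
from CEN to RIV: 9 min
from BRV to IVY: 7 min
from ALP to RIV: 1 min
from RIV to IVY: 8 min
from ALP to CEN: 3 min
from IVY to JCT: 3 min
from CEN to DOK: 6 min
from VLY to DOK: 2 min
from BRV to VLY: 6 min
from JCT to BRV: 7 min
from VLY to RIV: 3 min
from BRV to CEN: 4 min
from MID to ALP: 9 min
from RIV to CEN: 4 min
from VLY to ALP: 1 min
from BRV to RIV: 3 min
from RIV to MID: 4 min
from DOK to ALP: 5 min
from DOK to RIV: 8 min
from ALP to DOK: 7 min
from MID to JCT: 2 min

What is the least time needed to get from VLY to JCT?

8 min

Enumerating some paths:
VLY–ALP–RIV–MID–JCT: 1+1+4+2 = 8
VLY–RIV–MID–JCT: 3+4+2 = 9
VLY–DOK–ALP–RIV–MID–JCT: 2+5+1+4+2 = 14
VLY–ALP–RIV–IVY–JCT: 1+1+8+3 = 13
The minimum is 8 min via VLY–ALP–RIV–MID–JCT.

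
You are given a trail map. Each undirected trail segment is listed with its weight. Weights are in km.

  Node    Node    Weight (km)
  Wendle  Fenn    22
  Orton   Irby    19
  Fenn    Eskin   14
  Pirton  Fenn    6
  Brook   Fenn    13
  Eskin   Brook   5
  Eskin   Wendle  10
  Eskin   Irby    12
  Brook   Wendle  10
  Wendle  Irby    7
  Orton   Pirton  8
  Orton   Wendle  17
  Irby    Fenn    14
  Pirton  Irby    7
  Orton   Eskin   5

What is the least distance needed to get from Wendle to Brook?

Settle nodes by increasing distance from Wendle:
Wendle: 0
Irby: 7  (via Wendle)
Eskin: 10  (via Wendle)
Brook: 10  (via Wendle)
Shortest route: Wendle → Brook = 10 km.

10 km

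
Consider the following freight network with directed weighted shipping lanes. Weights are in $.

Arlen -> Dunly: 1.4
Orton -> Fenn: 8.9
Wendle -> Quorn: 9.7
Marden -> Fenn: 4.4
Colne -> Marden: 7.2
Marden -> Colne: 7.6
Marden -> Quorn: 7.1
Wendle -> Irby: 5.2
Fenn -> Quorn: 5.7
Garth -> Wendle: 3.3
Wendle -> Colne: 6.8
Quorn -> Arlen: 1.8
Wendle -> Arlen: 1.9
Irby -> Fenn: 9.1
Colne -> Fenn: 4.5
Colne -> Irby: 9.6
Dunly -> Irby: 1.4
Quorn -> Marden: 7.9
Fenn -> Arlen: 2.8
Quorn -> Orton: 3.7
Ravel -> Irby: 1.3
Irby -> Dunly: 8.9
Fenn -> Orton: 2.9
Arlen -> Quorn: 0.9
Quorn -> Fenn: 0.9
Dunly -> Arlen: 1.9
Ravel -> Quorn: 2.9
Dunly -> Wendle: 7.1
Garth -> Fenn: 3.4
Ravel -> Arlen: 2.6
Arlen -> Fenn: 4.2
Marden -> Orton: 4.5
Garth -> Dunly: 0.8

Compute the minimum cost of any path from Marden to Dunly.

$8.6

Running Dijkstra from Marden:
Marden: 0
Fenn: 4.4  (via Marden)
Orton: 4.5  (via Marden)
Quorn: 7.1  (via Marden)
Arlen: 7.2  (via Fenn)
Colne: 7.6  (via Marden)
Dunly: 8.6  (via Arlen)
Shortest route: Marden → Fenn → Arlen → Dunly = $8.6.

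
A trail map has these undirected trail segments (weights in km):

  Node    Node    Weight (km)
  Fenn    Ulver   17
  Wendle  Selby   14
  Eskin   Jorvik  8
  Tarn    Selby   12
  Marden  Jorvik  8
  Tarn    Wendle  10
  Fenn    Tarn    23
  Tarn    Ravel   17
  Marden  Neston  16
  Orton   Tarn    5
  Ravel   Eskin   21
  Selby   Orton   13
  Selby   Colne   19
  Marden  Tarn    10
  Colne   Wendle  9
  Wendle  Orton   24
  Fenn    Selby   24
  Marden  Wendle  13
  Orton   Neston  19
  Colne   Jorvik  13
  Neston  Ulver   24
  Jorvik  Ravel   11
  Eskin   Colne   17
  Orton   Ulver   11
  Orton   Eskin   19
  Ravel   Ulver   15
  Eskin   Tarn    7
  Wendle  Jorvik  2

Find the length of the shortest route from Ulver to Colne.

35 km

Compare a few routes:
Ulver–Ravel–Jorvik–Colne: 15+11+13 = 39
Ulver–Ravel–Jorvik–Wendle–Colne: 15+11+2+9 = 37
Ulver–Orton–Tarn–Wendle–Colne: 11+5+10+9 = 35
The minimum is 35 km via Ulver–Orton–Tarn–Wendle–Colne.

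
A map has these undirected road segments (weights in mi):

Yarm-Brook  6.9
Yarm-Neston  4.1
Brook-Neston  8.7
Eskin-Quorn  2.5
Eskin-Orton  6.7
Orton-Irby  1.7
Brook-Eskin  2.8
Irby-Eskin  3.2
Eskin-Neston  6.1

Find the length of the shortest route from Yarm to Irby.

Shortest distances from Yarm:
Yarm: 0
Neston: 4.1  (via Yarm)
Brook: 6.9  (via Yarm)
Eskin: 9.7  (via Brook)
Quorn: 12.2  (via Eskin)
Irby: 12.9  (via Eskin)
Shortest route: Yarm–Brook–Eskin–Irby = 12.9 mi.

12.9 mi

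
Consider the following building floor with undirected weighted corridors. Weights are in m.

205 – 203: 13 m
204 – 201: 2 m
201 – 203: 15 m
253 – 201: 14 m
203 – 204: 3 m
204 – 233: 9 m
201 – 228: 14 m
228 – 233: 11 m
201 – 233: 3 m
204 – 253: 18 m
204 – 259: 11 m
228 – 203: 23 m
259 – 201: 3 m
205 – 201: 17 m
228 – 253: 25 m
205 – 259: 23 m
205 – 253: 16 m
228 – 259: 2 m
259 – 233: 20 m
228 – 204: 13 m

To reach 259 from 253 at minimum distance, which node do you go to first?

201

Enumerating some paths:
253 → 201 → 259: 14+3 = 17
253 → 201 → 204 → 259: 14+2+11 = 27
253 → 204 → 201 → 259: 18+2+3 = 23
253 → 228 → 259: 25+2 = 27
The minimum is 17 m via 253 → 201 → 259.
So from 253 the first move is to 201.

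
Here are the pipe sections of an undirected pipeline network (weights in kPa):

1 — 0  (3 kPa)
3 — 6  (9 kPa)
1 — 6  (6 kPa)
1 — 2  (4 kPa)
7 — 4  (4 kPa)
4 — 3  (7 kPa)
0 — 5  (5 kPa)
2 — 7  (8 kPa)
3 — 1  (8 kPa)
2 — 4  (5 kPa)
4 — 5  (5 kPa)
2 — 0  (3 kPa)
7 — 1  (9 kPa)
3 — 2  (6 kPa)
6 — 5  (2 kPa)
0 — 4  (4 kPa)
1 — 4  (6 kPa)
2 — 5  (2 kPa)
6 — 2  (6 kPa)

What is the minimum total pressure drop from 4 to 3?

Compare a few routes:
4 - 2 - 3: 5+6 = 11
4 - 3: 7 = 7
The minimum is 7 kPa via 4 - 3.

7 kPa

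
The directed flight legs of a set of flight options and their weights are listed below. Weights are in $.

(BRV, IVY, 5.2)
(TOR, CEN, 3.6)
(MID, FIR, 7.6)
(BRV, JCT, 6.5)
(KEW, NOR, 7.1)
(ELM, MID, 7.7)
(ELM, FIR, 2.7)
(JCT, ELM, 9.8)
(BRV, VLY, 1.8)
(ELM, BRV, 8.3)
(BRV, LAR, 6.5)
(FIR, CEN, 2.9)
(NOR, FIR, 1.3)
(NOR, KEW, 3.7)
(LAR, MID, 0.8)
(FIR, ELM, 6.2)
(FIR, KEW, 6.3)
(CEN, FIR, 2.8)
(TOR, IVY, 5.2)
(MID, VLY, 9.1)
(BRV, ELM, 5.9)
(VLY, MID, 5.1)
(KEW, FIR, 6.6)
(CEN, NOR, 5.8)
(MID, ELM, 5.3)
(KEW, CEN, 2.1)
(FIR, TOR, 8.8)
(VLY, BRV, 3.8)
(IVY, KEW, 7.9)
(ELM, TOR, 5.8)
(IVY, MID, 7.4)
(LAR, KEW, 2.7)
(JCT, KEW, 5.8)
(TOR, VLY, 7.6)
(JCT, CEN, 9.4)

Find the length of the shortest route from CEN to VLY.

Compare a few routes:
CEN - FIR - TOR - VLY: 2.8+8.8+7.6 = 19.2
CEN - NOR - FIR - ELM - BRV - VLY: 5.8+1.3+6.2+8.3+1.8 = 23.4
CEN - FIR - ELM - TOR - VLY: 2.8+6.2+5.8+7.6 = 22.4
CEN - FIR - ELM - BRV - VLY: 2.8+6.2+8.3+1.8 = 19.1
The minimum is $19.1 via CEN - FIR - ELM - BRV - VLY.

$19.1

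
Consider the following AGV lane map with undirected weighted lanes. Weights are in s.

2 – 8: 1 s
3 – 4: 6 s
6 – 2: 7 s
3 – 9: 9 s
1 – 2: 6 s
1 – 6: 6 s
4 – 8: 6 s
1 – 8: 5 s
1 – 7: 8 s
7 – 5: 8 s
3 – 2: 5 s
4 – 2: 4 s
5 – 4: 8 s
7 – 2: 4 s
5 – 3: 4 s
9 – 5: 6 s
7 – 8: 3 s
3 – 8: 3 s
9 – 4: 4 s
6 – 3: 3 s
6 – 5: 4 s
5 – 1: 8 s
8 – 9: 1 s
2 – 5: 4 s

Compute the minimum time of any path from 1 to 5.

Running Dijkstra from 1:
1: 0
8: 5  (via 1)
2: 6  (via 1)
6: 6  (via 1)
9: 6  (via 8)
3: 8  (via 8)
5: 8  (via 1)
Shortest route: 1 → 5 = 8 s.

8 s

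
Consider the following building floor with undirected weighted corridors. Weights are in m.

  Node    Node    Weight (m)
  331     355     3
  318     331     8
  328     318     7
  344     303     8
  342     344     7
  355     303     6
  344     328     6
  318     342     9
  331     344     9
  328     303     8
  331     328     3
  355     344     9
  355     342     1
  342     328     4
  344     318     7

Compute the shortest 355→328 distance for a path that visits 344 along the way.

Shortest 355→344: 355 → 342 → 344 = 8
Best 344 to 328: 344 → 328 costing 6
Total via 344: 8 + 6 = 14 m.

14 m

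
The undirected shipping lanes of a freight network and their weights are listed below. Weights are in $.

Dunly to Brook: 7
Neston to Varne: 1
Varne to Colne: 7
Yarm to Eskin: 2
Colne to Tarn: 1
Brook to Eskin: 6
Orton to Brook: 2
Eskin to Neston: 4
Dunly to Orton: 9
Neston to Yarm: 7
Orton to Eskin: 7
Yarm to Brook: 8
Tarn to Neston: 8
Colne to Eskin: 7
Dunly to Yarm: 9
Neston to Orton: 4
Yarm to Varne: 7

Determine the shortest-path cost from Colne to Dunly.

$18

Compare a few routes:
Colne → Eskin → Brook → Dunly: 7+6+7 = 20
Colne → Eskin → Yarm → Dunly: 7+2+9 = 18
Cheapest is Colne → Eskin → Yarm → Dunly at $18.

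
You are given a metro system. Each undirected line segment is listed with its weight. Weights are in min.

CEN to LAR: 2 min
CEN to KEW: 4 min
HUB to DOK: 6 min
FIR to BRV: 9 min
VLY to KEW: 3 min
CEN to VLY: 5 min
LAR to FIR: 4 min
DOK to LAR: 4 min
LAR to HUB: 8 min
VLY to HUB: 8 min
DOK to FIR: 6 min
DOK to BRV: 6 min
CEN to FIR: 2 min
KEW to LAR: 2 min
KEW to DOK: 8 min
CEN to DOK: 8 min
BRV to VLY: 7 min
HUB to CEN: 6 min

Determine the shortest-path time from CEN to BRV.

Compare a few routes:
CEN - VLY - BRV: 5+7 = 12
CEN - FIR - BRV: 2+9 = 11
CEN - LAR - DOK - BRV: 2+4+6 = 12
The minimum is 11 min via CEN - FIR - BRV.

11 min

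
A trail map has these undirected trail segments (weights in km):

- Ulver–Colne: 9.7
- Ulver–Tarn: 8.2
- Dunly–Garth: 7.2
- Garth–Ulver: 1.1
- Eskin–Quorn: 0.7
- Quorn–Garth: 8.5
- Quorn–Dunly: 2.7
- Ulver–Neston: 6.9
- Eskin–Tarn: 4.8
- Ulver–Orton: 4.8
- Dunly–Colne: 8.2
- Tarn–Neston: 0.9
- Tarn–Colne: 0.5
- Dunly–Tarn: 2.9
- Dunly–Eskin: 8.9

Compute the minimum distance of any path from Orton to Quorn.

14.4 km

Running Dijkstra from Orton:
Orton: 0
Ulver: 4.8  (via Orton)
Garth: 5.9  (via Ulver)
Neston: 11.7  (via Ulver)
Tarn: 12.6  (via Neston)
Colne: 13.1  (via Tarn)
Dunly: 13.1  (via Garth)
Quorn: 14.4  (via Garth)
Shortest route: Orton–Ulver–Garth–Quorn = 14.4 km.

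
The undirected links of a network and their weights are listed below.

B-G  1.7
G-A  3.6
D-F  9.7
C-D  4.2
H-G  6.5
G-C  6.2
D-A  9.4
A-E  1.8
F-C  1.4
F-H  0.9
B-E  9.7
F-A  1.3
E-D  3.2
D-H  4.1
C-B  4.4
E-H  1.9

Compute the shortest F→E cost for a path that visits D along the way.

Best F to D: F → H → D costing 5
Best D to E: D → E costing 3.2
Total via D: 5 + 3.2 = 8.2.

8.2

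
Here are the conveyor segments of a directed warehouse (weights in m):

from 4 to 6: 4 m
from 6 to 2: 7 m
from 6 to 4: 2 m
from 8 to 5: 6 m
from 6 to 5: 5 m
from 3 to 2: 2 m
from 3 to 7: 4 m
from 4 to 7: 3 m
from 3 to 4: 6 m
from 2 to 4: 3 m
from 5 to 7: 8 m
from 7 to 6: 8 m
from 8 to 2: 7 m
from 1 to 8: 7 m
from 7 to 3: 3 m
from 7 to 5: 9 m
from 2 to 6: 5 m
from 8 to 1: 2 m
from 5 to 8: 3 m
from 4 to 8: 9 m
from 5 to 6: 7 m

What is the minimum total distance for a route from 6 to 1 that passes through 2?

21 m

Best 6 to 2: 6 → 2 costing 7
Shortest 2→1: 2 → 4 → 8 → 1 = 14
Total via 2: 7 + 14 = 21 m.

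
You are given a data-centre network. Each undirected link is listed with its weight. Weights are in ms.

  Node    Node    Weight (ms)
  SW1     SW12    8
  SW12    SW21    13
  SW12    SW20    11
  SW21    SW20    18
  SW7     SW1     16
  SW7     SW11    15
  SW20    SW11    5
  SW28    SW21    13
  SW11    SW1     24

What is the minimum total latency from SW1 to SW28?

34 ms

Enumerating some paths:
SW1–SW12–SW20–SW21–SW28: 8+11+18+13 = 50
SW1–SW12–SW21–SW28: 8+13+13 = 34
Cheapest is SW1–SW12–SW21–SW28 at 34 ms.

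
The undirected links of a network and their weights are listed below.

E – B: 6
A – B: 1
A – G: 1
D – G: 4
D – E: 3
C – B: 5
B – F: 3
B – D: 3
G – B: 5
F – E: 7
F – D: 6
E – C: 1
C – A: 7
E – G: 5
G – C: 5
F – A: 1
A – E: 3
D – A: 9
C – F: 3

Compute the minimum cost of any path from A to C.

Shortest distances from A:
A: 0
B: 1  (via A)
F: 1  (via A)
G: 1  (via A)
E: 3  (via A)
C: 4  (via F)
Shortest route: A–F–C = 4.

4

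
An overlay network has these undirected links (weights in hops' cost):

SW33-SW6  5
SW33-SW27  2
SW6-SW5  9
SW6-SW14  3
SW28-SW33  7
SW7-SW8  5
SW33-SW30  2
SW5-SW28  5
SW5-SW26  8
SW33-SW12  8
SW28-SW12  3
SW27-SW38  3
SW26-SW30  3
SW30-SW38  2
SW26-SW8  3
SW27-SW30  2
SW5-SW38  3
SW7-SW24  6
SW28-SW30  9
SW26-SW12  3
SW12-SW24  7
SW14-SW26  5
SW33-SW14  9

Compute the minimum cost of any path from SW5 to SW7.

Enumerating some paths:
SW5 → SW28 → SW12 → SW26 → SW8 → SW7: 5+3+3+3+5 = 19
SW5 → SW38 → SW27 → SW30 → SW26 → SW8 → SW7: 3+3+2+3+3+5 = 19
SW5 → SW26 → SW8 → SW7: 8+3+5 = 16
Cheapest is SW5 → SW26 → SW8 → SW7 at 16 hops' cost.

16 hops' cost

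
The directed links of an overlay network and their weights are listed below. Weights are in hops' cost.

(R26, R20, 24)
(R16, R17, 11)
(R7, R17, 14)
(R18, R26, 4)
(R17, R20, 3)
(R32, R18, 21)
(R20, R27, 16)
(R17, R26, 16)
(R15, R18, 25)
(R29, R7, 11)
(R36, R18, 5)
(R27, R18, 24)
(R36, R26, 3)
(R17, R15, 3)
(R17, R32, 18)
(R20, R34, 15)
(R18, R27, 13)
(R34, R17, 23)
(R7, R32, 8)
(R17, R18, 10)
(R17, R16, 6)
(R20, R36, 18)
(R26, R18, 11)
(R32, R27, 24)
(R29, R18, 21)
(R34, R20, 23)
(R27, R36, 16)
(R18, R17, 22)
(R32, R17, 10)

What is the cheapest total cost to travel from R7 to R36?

Settle nodes by increasing distance from R7:
R7: 0
R32: 8  (via R7)
R17: 14  (via R7)
R20: 17  (via R17)
R15: 17  (via R17)
R16: 20  (via R17)
R18: 24  (via R17)
R26: 28  (via R18)
R34: 32  (via R20)
R27: 32  (via R32)
R36: 35  (via R20)
Shortest route: R7 → R17 → R20 → R36 = 35 hops' cost.

35 hops' cost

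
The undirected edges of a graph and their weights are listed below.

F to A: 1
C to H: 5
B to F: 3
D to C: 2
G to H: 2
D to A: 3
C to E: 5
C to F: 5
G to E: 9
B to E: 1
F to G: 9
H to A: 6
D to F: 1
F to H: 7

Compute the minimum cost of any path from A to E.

Compare a few routes:
A - D - F - B - E: 3+1+3+1 = 8
A - F - B - E: 1+3+1 = 5
A - D - C - E: 3+2+5 = 10
A - F - D - C - E: 1+1+2+5 = 9
Cheapest is A - F - B - E at 5.

5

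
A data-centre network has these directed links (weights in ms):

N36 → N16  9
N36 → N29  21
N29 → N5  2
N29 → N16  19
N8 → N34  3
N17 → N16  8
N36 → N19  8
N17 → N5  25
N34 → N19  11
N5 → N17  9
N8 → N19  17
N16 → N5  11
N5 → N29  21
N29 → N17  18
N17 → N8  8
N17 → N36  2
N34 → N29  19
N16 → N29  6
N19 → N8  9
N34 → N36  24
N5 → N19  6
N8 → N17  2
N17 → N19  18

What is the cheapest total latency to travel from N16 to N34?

Running Dijkstra from N16:
N16: 0
N29: 6  (via N16)
N5: 8  (via N29)
N19: 14  (via N5)
N17: 17  (via N5)
N36: 19  (via N17)
N8: 23  (via N19)
N34: 26  (via N8)
Shortest route: N16 → N29 → N5 → N19 → N8 → N34 = 26 ms.

26 ms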